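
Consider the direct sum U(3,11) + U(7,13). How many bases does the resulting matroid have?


Bases of a direct sum M1 + M2: |B| = |B(M1)| * |B(M2)|.
|B(U(3,11))| = C(11,3) = 165.
|B(U(7,13))| = C(13,7) = 1716.
Total bases = 165 * 1716 = 283140.

283140


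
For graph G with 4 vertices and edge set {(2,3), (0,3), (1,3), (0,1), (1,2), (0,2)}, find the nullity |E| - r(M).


Cycle rank (nullity) = |E| - r(M) = |E| - (|V| - c).
|E| = 6, |V| = 4, c = 1.
Nullity = 6 - (4 - 1) = 6 - 3 = 3.

3


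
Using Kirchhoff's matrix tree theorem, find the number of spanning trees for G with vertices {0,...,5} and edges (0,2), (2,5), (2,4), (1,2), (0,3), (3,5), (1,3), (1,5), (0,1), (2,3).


By Kirchhoff's matrix tree theorem, the number of spanning trees equals
the determinant of any cofactor of the Laplacian matrix L.
G has 6 vertices and 10 edges.
Computing the (5 x 5) cofactor determinant gives 75.

75


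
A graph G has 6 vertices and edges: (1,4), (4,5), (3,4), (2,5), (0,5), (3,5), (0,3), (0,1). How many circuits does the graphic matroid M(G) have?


A circuit in a graphic matroid = edge set of a simple cycle.
G has 6 vertices and 8 edges.
Enumerating all minimal edge subsets forming cycles...
Total circuits found: 7.

7


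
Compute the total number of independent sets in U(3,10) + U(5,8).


For a direct sum, |I(M1+M2)| = |I(M1)| * |I(M2)|.
|I(U(3,10))| = sum C(10,k) for k=0..3 = 176.
|I(U(5,8))| = sum C(8,k) for k=0..5 = 219.
Total = 176 * 219 = 38544.

38544


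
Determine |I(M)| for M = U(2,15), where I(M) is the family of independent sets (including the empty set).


Independent sets of U(2,15) are all subsets of size <= 2.
Count = C(15,0) + C(15,1) + C(15,2)
     = 1 + 15 + 105
     = 121.

121


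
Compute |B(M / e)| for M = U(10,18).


Contracting e from U(10,18) gives U(9,17).
Bases of U(9,17) = C(17,9) = 17! / (9! * 8!) = 24310.

24310


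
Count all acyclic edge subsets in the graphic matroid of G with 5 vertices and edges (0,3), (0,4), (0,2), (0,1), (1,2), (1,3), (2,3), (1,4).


An independent set in a graphic matroid is an acyclic edge subset.
G has 5 vertices and 8 edges.
Enumerate all 2^8 = 256 subsets, checking for acyclicity.
Total independent sets = 128.

128


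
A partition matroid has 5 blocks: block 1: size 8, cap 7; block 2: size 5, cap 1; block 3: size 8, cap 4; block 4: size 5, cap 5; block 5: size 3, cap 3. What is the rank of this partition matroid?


Rank of a partition matroid = sum of min(|Si|, ci) for each block.
= min(8,7) + min(5,1) + min(8,4) + min(5,5) + min(3,3)
= 7 + 1 + 4 + 5 + 3
= 20.

20


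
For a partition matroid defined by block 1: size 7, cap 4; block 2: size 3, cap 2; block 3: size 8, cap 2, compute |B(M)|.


A basis picks exactly ci elements from block i.
Number of bases = product of C(|Si|, ci).
= C(7,4) * C(3,2) * C(8,2)
= 35 * 3 * 28
= 2940.

2940


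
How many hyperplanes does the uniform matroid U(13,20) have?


Hyperplanes of U(13,20) are flats of rank 12.
In a uniform matroid, these are exactly the (12)-element subsets.
Count = C(20,12) = 125970.

125970


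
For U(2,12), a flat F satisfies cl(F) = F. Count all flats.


Flats of U(2,12): every subset of size < 2 is a flat, plus E itself.
Count = C(12,0) + C(12,1) + 1
     = 1 + 12 + 1
     = 14.

14


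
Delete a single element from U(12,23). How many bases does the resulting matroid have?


Deleting e from U(12,23) gives U(12,22) since n > r.
Bases of U(12,22) = C(22,12) = 646646.

646646


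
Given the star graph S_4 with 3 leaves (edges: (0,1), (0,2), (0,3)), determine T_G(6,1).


A star on 4 vertices is a tree with 3 edges.
T(x,y) = x^(3) for any tree.
T(6,1) = 6^3 = 216.

216


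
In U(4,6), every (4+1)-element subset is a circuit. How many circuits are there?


In U(4,6), circuits are the (5)-element subsets.
Any set of 5 elements is dependent, and removing any one element gives
an independent set of size 4, so it is a minimal dependent set.
Number of circuits = (6 choose 5) = 6.

6


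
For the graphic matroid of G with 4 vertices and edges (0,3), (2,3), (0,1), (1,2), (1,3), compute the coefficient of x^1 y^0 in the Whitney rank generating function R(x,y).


R(x,y) = sum over A in 2^E of x^(r(E)-r(A)) * y^(|A|-r(A)).
G has 4 vertices, 5 edges. r(E) = 3.
Enumerate all 2^5 = 32 subsets.
Count subsets with r(E)-r(A)=1 and |A|-r(A)=0: 10.

10


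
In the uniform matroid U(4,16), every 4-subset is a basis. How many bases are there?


Bases of U(4,16) are all 4-element subsets of the 16-element ground set.
Number of bases = C(16,4).
C(16,4) = (16 * 15 * 14 * 13) / (1 * 2 * 3 * 4) = 1820.

1820


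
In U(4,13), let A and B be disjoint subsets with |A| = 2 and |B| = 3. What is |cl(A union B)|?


|A union B| = 2 + 3 = 5 (disjoint).
In U(4,13), cl(S) = S if |S| < 4, else cl(S) = E.
Since 5 >= 4, cl(A union B) = E.
|cl(A union B)| = 13.

13


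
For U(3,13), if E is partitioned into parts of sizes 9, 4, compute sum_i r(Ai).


r(Ai) = min(|Ai|, 3) for each part.
Sum = min(9,3) + min(4,3)
    = 3 + 3
    = 6.

6


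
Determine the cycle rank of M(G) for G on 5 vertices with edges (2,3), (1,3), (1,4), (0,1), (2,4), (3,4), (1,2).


Cycle rank (nullity) = |E| - r(M) = |E| - (|V| - c).
|E| = 7, |V| = 5, c = 1.
Nullity = 7 - (5 - 1) = 7 - 4 = 3.

3


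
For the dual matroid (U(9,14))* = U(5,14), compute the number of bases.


The dual of U(r,n) is U(n-r, n) = U(5,14).
Bases of U(5,14) are all (5)-element subsets.
|B(M*)| = C(14,5) = 2002.

2002


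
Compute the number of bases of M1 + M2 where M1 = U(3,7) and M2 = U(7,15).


Bases of a direct sum M1 + M2: |B| = |B(M1)| * |B(M2)|.
|B(U(3,7))| = C(7,3) = 35.
|B(U(7,15))| = C(15,7) = 6435.
Total bases = 35 * 6435 = 225225.

225225


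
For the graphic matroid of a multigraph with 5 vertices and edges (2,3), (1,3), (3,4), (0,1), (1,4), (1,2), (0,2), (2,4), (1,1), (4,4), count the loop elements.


In a graphic matroid, a loop is a self-loop edge (u,u) with rank 0.
Examining all 10 edges for self-loops...
Self-loops found: (1,1), (4,4)
Number of loops = 2.

2


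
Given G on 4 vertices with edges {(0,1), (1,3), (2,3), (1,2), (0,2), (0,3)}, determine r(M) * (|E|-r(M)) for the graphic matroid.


r(M) = |V| - c = 4 - 1 = 3.
nullity = |E| - r(M) = 6 - 3 = 3.
Product = 3 * 3 = 9.

9


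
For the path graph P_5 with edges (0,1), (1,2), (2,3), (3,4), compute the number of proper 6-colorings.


P(P_5, k) = k * (k-1)^(4).
P(6) = 6 * 5^4 = 6 * 625 = 3750.

3750


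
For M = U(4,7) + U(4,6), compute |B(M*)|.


(M1+M2)* = M1* + M2*.
M1* = U(3,7), bases: C(7,3) = 35.
M2* = U(2,6), bases: C(6,2) = 15.
|B(M*)| = 35 * 15 = 525.

525


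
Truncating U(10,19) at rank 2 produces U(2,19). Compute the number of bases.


Truncating U(10,19) to rank 2 gives U(2,19).
Bases of U(2,19) are all 2-element subsets of 19 elements.
Number of bases = C(19,2) = (19 * 18) / (1 * 2) = 171.

171


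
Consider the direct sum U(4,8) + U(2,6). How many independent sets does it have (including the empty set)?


For a direct sum, |I(M1+M2)| = |I(M1)| * |I(M2)|.
|I(U(4,8))| = sum C(8,k) for k=0..4 = 163.
|I(U(2,6))| = sum C(6,k) for k=0..2 = 22.
Total = 163 * 22 = 3586.

3586


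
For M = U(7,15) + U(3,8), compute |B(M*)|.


(M1+M2)* = M1* + M2*.
M1* = U(8,15), bases: C(15,8) = 6435.
M2* = U(5,8), bases: C(8,5) = 56.
|B(M*)| = 6435 * 56 = 360360.

360360


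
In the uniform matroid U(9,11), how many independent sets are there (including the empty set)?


Independent sets of U(9,11) are all subsets of size <= 9.
Count = C(11,0) + C(11,1) + C(11,2) + C(11,3) + C(11,4) + C(11,5) + C(11,6) + C(11,7) + C(11,8) + C(11,9)
     = 1 + 11 + 55 + 165 + 330 + 462 + 462 + 330 + 165 + 55
     = 2036.

2036


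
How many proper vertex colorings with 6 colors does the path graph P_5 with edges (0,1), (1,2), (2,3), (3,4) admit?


P(P_5, k) = k * (k-1)^(4).
P(6) = 6 * 5^4 = 6 * 625 = 3750.

3750


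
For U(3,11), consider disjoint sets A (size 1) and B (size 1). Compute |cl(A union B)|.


|A union B| = 1 + 1 = 2 (disjoint).
In U(3,11), cl(S) = S if |S| < 3, else cl(S) = E.
Since 2 < 3, cl(A union B) = A union B.
|cl(A union B)| = 2.

2


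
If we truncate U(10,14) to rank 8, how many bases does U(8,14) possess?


Truncating U(10,14) to rank 8 gives U(8,14).
Bases of U(8,14) are all 8-element subsets of 14 elements.
Number of bases = C(14,8) = 3003.

3003


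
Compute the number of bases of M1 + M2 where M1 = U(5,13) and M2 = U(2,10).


Bases of a direct sum M1 + M2: |B| = |B(M1)| * |B(M2)|.
|B(U(5,13))| = C(13,5) = 1287.
|B(U(2,10))| = C(10,2) = 45.
Total bases = 1287 * 45 = 57915.

57915


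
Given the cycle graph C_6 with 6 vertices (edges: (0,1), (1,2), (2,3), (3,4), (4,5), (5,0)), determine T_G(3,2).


T(C_6; x,y) = x + x^2 + ... + x^(5) + y.
T(3,2) = 3^1 + 3^2 + 3^3 + 3^4 + 3^5 + 2
= 3 + 9 + 27 + 81 + 243 + 2
= 365.

365


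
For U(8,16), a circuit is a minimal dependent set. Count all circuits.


In U(8,16), circuits are the (9)-element subsets.
Any set of 9 elements is dependent, and removing any one element gives
an independent set of size 8, so it is a minimal dependent set.
Number of circuits = C(16,9) = 16! / (9! * 7!) = 11440.

11440


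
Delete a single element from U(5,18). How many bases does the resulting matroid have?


Deleting e from U(5,18) gives U(5,17) since n > r.
Bases of U(5,17) = (17 choose 5) = 6188.

6188


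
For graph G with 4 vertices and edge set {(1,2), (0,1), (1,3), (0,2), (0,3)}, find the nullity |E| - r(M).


Cycle rank (nullity) = |E| - r(M) = |E| - (|V| - c).
|E| = 5, |V| = 4, c = 1.
Nullity = 5 - (4 - 1) = 5 - 3 = 2.

2


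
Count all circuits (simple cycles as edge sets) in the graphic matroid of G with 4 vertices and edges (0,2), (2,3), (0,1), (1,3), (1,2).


A circuit in a graphic matroid = edge set of a simple cycle.
G has 4 vertices and 5 edges.
Enumerating all minimal edge subsets forming cycles...
Total circuits found: 3.

3


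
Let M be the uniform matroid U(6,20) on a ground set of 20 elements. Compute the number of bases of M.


Bases of U(6,20) are all 6-element subsets of the 20-element ground set.
Number of bases = C(20,6).
C(20,6) = 20! / (6! * 14!) = 38760.

38760


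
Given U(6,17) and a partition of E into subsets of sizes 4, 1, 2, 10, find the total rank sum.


r(Ai) = min(|Ai|, 6) for each part.
Sum = min(4,6) + min(1,6) + min(2,6) + min(10,6)
    = 4 + 1 + 2 + 6
    = 13.

13


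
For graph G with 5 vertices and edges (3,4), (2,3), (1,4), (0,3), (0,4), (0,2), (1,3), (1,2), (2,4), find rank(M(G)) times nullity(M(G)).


r(M) = |V| - c = 5 - 1 = 4.
nullity = |E| - r(M) = 9 - 4 = 5.
Product = 4 * 5 = 20.

20


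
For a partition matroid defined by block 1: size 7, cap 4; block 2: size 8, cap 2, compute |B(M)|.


A basis picks exactly ci elements from block i.
Number of bases = product of C(|Si|, ci).
= C(7,4) * C(8,2)
= 35 * 28
= 980.

980


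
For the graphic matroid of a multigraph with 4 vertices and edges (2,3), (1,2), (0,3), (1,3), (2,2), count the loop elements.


In a graphic matroid, a loop is a self-loop edge (u,u) with rank 0.
Examining all 5 edges for self-loops...
Self-loops found: (2,2)
Number of loops = 1.

1


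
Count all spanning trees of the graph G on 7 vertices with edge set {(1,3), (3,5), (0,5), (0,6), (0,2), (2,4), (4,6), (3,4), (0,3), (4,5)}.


By Kirchhoff's matrix tree theorem, the number of spanning trees equals
the determinant of any cofactor of the Laplacian matrix L.
G has 7 vertices and 10 edges.
Computing the (6 x 6) cofactor determinant gives 64.

64


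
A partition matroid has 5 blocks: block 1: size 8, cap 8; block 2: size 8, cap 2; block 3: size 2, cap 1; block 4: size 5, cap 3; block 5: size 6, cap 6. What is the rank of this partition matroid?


Rank of a partition matroid = sum of min(|Si|, ci) for each block.
= min(8,8) + min(8,2) + min(2,1) + min(5,3) + min(6,6)
= 8 + 2 + 1 + 3 + 6
= 20.

20


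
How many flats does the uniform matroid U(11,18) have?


Flats of U(11,18): every subset of size < 11 is a flat, plus E itself.
Count = (18 choose 0) + (18 choose 1) + (18 choose 2) + (18 choose 3) + (18 choose 4) + (18 choose 5) + (18 choose 6) + (18 choose 7) + (18 choose 8) + (18 choose 9) + (18 choose 10) + 1
     = 1 + 18 + 153 + 816 + 3060 + 8568 + 18564 + 31824 + 43758 + 48620 + 43758 + 1
     = 199141.

199141


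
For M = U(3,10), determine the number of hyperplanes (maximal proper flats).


Hyperplanes of U(3,10) are flats of rank 2.
In a uniform matroid, these are exactly the (2)-element subsets.
Count = (10 choose 2) = 45.

45


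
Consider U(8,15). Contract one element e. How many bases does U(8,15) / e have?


Contracting e from U(8,15) gives U(7,14).
Bases of U(7,14) = C(14,7) = 14! / (7! * 7!) = 3432.

3432


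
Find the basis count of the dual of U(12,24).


The dual of U(r,n) is U(n-r, n) = U(12,24).
Bases of U(12,24) are all (12)-element subsets.
|B(M*)| = C(24,12) = 2704156.

2704156


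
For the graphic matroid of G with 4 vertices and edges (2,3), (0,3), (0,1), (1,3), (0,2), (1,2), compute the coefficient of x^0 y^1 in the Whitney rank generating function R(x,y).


R(x,y) = sum over A in 2^E of x^(r(E)-r(A)) * y^(|A|-r(A)).
G has 4 vertices, 6 edges. r(E) = 3.
Enumerate all 2^6 = 64 subsets.
Count subsets with r(E)-r(A)=0 and |A|-r(A)=1: 15.

15


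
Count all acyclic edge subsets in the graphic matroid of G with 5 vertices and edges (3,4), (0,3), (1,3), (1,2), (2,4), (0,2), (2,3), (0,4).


An independent set in a graphic matroid is an acyclic edge subset.
G has 5 vertices and 8 edges.
Enumerate all 2^8 = 256 subsets, checking for acyclicity.
Total independent sets = 128.

128


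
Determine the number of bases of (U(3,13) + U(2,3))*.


(M1+M2)* = M1* + M2*.
M1* = U(10,13), bases: C(13,10) = 286.
M2* = U(1,3), bases: C(3,1) = 3.
|B(M*)| = 286 * 3 = 858.

858


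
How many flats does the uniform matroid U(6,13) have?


Flats of U(6,13): every subset of size < 6 is a flat, plus E itself.
Count = C(13,0) + C(13,1) + C(13,2) + C(13,3) + C(13,4) + C(13,5) + 1
     = 1 + 13 + 78 + 286 + 715 + 1287 + 1
     = 2381.

2381


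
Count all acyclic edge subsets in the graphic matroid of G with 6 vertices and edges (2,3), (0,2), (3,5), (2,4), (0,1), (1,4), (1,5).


An independent set in a graphic matroid is an acyclic edge subset.
G has 6 vertices and 7 edges.
Enumerate all 2^7 = 128 subsets, checking for acyclicity.
Total independent sets = 114.

114


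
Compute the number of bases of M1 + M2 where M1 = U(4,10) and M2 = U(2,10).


Bases of a direct sum M1 + M2: |B| = |B(M1)| * |B(M2)|.
|B(U(4,10))| = C(10,4) = 210.
|B(U(2,10))| = C(10,2) = 45.
Total bases = 210 * 45 = 9450.

9450


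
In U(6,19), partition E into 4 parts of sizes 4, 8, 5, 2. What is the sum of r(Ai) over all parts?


r(Ai) = min(|Ai|, 6) for each part.
Sum = min(4,6) + min(8,6) + min(5,6) + min(2,6)
    = 4 + 6 + 5 + 2
    = 17.

17


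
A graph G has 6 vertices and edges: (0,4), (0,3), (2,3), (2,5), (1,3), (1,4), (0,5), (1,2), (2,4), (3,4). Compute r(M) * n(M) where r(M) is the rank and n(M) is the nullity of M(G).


r(M) = |V| - c = 6 - 1 = 5.
nullity = |E| - r(M) = 10 - 5 = 5.
Product = 5 * 5 = 25.

25


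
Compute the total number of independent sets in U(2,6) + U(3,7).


For a direct sum, |I(M1+M2)| = |I(M1)| * |I(M2)|.
|I(U(2,6))| = sum C(6,k) for k=0..2 = 22.
|I(U(3,7))| = sum C(7,k) for k=0..3 = 64.
Total = 22 * 64 = 1408.

1408


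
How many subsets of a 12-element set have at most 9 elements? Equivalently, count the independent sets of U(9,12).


Independent sets of U(9,12) are all subsets of size <= 9.
Count = C(12,0) + C(12,1) + C(12,2) + C(12,3) + C(12,4) + C(12,5) + C(12,6) + C(12,7) + C(12,8) + C(12,9)
     = 1 + 12 + 66 + 220 + 495 + 792 + 924 + 792 + 495 + 220
     = 4017.

4017


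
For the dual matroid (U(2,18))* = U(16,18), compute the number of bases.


The dual of U(r,n) is U(n-r, n) = U(16,18).
Bases of U(16,18) are all (16)-element subsets.
|B(M*)| = (18 choose 16) = 153.

153


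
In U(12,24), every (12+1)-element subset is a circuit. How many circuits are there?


In U(12,24), circuits are the (13)-element subsets.
Any set of 13 elements is dependent, and removing any one element gives
an independent set of size 12, so it is a minimal dependent set.
Number of circuits = C(24,13) = 24! / (13! * 11!) = 2496144.

2496144


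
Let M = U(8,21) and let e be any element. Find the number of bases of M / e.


Contracting e from U(8,21) gives U(7,20).
Bases of U(7,20) = (20 choose 7) = 77520.

77520


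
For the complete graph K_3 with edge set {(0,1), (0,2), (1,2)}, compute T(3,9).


T(K_3; x,y) = x^2 + x + y.
T(3,9) = 9 + 3 + 9 = 21.

21


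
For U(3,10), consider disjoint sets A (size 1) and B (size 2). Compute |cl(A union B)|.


|A union B| = 1 + 2 = 3 (disjoint).
In U(3,10), cl(S) = S if |S| < 3, else cl(S) = E.
Since 3 >= 3, cl(A union B) = E.
|cl(A union B)| = 10.

10


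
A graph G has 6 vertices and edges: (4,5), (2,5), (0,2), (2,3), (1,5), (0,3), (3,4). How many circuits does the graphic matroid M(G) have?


A circuit in a graphic matroid = edge set of a simple cycle.
G has 6 vertices and 7 edges.
Enumerating all minimal edge subsets forming cycles...
Total circuits found: 3.

3


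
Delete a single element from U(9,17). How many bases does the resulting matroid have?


Deleting e from U(9,17) gives U(9,16) since n > r.
Bases of U(9,16) = C(16,9) = 16! / (9! * 7!) = 11440.

11440


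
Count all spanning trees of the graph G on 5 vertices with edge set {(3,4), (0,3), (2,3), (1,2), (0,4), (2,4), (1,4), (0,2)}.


By Kirchhoff's matrix tree theorem, the number of spanning trees equals
the determinant of any cofactor of the Laplacian matrix L.
G has 5 vertices and 8 edges.
Computing the (4 x 4) cofactor determinant gives 40.

40


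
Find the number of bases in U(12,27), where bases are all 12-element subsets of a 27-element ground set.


Bases of U(12,27) are all 12-element subsets of the 27-element ground set.
Number of bases = C(27,12).
C(27,12) = 27! / (12! * 15!) = 17383860.

17383860


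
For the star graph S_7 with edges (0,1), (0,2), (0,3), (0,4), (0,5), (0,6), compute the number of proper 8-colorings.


P(tree, k) = k * (k-1)^(6) for any tree on 7 vertices.
P(8) = 8 * 7^6 = 8 * 117649 = 941192.

941192


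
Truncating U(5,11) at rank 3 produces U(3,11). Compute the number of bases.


Truncating U(5,11) to rank 3 gives U(3,11).
Bases of U(3,11) are all 3-element subsets of 11 elements.
Number of bases = (11 choose 3) = 165.

165


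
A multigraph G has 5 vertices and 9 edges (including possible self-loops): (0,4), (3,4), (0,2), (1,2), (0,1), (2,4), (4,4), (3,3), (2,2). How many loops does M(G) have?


In a graphic matroid, a loop is a self-loop edge (u,u) with rank 0.
Examining all 9 edges for self-loops...
Self-loops found: (4,4), (3,3), (2,2)
Number of loops = 3.

3


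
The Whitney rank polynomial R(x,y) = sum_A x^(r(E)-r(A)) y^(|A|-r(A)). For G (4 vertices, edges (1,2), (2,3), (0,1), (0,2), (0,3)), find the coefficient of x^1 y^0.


R(x,y) = sum over A in 2^E of x^(r(E)-r(A)) * y^(|A|-r(A)).
G has 4 vertices, 5 edges. r(E) = 3.
Enumerate all 2^5 = 32 subsets.
Count subsets with r(E)-r(A)=1 and |A|-r(A)=0: 10.

10


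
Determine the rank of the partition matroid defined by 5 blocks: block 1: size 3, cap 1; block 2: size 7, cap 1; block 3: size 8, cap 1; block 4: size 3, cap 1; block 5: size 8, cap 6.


Rank of a partition matroid = sum of min(|Si|, ci) for each block.
= min(3,1) + min(7,1) + min(8,1) + min(3,1) + min(8,6)
= 1 + 1 + 1 + 1 + 6
= 10.

10


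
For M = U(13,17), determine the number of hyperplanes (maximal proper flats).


Hyperplanes of U(13,17) are flats of rank 12.
In a uniform matroid, these are exactly the (12)-element subsets.
Count = C(17,12) = 6188.

6188


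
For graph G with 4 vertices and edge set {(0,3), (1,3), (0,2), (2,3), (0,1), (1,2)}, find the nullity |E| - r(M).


Cycle rank (nullity) = |E| - r(M) = |E| - (|V| - c).
|E| = 6, |V| = 4, c = 1.
Nullity = 6 - (4 - 1) = 6 - 3 = 3.

3


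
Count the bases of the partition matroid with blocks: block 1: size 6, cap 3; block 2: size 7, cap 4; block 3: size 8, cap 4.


A basis picks exactly ci elements from block i.
Number of bases = product of C(|Si|, ci).
= C(6,3) * C(7,4) * C(8,4)
= 20 * 35 * 70
= 49000.

49000


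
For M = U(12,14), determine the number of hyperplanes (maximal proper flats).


Hyperplanes of U(12,14) are flats of rank 11.
In a uniform matroid, these are exactly the (11)-element subsets.
Count = C(14,11) = 364.

364


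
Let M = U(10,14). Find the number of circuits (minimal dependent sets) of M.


In U(10,14), circuits are the (11)-element subsets.
Any set of 11 elements is dependent, and removing any one element gives
an independent set of size 10, so it is a minimal dependent set.
Number of circuits = C(14,11) = 14! / (11! * 3!) = 364.

364


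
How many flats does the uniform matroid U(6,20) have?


Flats of U(6,20): every subset of size < 6 is a flat, plus E itself.
Count = (20 choose 0) + (20 choose 1) + (20 choose 2) + (20 choose 3) + (20 choose 4) + (20 choose 5) + 1
     = 1 + 20 + 190 + 1140 + 4845 + 15504 + 1
     = 21701.

21701


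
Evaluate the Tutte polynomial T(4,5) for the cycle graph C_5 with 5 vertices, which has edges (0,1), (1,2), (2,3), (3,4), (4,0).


T(C_5; x,y) = x + x^2 + ... + x^(4) + y.
T(4,5) = 4^1 + 4^2 + 4^3 + 4^4 + 5
= 4 + 16 + 64 + 256 + 5
= 345.

345


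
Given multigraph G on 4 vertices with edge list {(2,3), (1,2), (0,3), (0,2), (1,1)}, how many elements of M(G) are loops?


In a graphic matroid, a loop is a self-loop edge (u,u) with rank 0.
Examining all 5 edges for self-loops...
Self-loops found: (1,1)
Number of loops = 1.

1


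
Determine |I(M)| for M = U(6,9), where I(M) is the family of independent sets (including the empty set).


Independent sets of U(6,9) are all subsets of size <= 6.
Count = (9 choose 0) + (9 choose 1) + (9 choose 2) + (9 choose 3) + (9 choose 4) + (9 choose 5) + (9 choose 6)
     = 1 + 9 + 36 + 84 + 126 + 126 + 84
     = 466.

466


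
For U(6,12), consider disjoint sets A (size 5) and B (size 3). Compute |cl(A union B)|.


|A union B| = 5 + 3 = 8 (disjoint).
In U(6,12), cl(S) = S if |S| < 6, else cl(S) = E.
Since 8 >= 6, cl(A union B) = E.
|cl(A union B)| = 12.

12


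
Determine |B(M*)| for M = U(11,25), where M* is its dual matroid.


The dual of U(r,n) is U(n-r, n) = U(14,25).
Bases of U(14,25) are all (14)-element subsets.
|B(M*)| = (25 choose 14) = 4457400.

4457400


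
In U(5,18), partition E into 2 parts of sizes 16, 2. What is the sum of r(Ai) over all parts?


r(Ai) = min(|Ai|, 5) for each part.
Sum = min(16,5) + min(2,5)
    = 5 + 2
    = 7.

7


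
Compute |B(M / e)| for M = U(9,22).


Contracting e from U(9,22) gives U(8,21).
Bases of U(8,21) = (21 choose 8) = 203490.

203490


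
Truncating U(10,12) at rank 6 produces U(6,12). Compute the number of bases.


Truncating U(10,12) to rank 6 gives U(6,12).
Bases of U(6,12) are all 6-element subsets of 12 elements.
Number of bases = C(12,6) = 924.

924


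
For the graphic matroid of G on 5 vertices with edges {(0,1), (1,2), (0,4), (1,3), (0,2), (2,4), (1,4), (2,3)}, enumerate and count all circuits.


A circuit in a graphic matroid = edge set of a simple cycle.
G has 5 vertices and 8 edges.
Enumerating all minimal edge subsets forming cycles...
Total circuits found: 12.

12


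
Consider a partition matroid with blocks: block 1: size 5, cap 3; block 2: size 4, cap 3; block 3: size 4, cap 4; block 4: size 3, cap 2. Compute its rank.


Rank of a partition matroid = sum of min(|Si|, ci) for each block.
= min(5,3) + min(4,3) + min(4,4) + min(3,2)
= 3 + 3 + 4 + 2
= 12.

12


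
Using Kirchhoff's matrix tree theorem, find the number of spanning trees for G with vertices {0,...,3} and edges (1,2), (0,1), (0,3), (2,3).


By Kirchhoff's matrix tree theorem, the number of spanning trees equals
the determinant of any cofactor of the Laplacian matrix L.
G has 4 vertices and 4 edges.
Computing the (3 x 3) cofactor determinant gives 4.

4


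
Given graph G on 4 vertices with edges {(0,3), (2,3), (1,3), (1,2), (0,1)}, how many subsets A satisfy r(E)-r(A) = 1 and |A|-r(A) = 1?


R(x,y) = sum over A in 2^E of x^(r(E)-r(A)) * y^(|A|-r(A)).
G has 4 vertices, 5 edges. r(E) = 3.
Enumerate all 2^5 = 32 subsets.
Count subsets with r(E)-r(A)=1 and |A|-r(A)=1: 2.

2


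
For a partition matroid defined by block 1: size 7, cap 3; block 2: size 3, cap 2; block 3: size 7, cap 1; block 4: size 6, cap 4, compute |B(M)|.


A basis picks exactly ci elements from block i.
Number of bases = product of C(|Si|, ci).
= C(7,3) * C(3,2) * C(7,1) * C(6,4)
= 35 * 3 * 7 * 15
= 11025.

11025


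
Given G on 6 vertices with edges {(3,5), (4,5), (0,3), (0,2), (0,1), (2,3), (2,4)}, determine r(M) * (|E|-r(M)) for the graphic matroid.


r(M) = |V| - c = 6 - 1 = 5.
nullity = |E| - r(M) = 7 - 5 = 2.
Product = 5 * 2 = 10.

10


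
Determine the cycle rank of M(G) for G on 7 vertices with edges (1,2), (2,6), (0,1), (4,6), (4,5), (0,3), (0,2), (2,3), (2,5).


Cycle rank (nullity) = |E| - r(M) = |E| - (|V| - c).
|E| = 9, |V| = 7, c = 1.
Nullity = 9 - (7 - 1) = 9 - 6 = 3.

3


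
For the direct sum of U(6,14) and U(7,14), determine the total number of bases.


Bases of a direct sum M1 + M2: |B| = |B(M1)| * |B(M2)|.
|B(U(6,14))| = C(14,6) = 3003.
|B(U(7,14))| = C(14,7) = 3432.
Total bases = 3003 * 3432 = 10306296.

10306296


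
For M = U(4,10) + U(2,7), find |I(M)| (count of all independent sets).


For a direct sum, |I(M1+M2)| = |I(M1)| * |I(M2)|.
|I(U(4,10))| = sum C(10,k) for k=0..4 = 386.
|I(U(2,7))| = sum C(7,k) for k=0..2 = 29.
Total = 386 * 29 = 11194.

11194


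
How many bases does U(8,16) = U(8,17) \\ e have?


Deleting e from U(8,17) gives U(8,16) since n > r.
Bases of U(8,16) = C(16,8) = 12870.

12870


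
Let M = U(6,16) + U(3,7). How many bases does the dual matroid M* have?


(M1+M2)* = M1* + M2*.
M1* = U(10,16), bases: C(16,10) = 8008.
M2* = U(4,7), bases: C(7,4) = 35.
|B(M*)| = 8008 * 35 = 280280.

280280


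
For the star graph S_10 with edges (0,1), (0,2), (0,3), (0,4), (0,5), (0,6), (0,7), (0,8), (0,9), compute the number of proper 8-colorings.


P(tree, k) = k * (k-1)^(9) for any tree on 10 vertices.
P(8) = 8 * 7^9 = 8 * 40353607 = 322828856.

322828856


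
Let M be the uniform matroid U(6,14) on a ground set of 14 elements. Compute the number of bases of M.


Bases of U(6,14) are all 6-element subsets of the 14-element ground set.
Number of bases = C(14,6).
C(14,6) = 3003.

3003


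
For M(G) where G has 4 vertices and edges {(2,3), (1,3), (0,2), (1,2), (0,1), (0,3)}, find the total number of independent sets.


An independent set in a graphic matroid is an acyclic edge subset.
G has 4 vertices and 6 edges.
Enumerate all 2^6 = 64 subsets, checking for acyclicity.
Total independent sets = 38.

38


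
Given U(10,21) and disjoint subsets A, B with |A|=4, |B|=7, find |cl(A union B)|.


|A union B| = 4 + 7 = 11 (disjoint).
In U(10,21), cl(S) = S if |S| < 10, else cl(S) = E.
Since 11 >= 10, cl(A union B) = E.
|cl(A union B)| = 21.

21


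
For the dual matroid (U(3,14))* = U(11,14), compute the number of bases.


The dual of U(r,n) is U(n-r, n) = U(11,14).
Bases of U(11,14) are all (11)-element subsets.
|B(M*)| = C(14,11) = 14! / (11! * 3!) = 364.

364


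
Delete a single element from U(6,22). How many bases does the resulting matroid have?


Deleting e from U(6,22) gives U(6,21) since n > r.
Bases of U(6,21) = C(21,6) = 21! / (6! * 15!) = 54264.

54264


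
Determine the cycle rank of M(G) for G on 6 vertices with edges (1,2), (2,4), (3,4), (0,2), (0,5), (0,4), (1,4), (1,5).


Cycle rank (nullity) = |E| - r(M) = |E| - (|V| - c).
|E| = 8, |V| = 6, c = 1.
Nullity = 8 - (6 - 1) = 8 - 5 = 3.

3


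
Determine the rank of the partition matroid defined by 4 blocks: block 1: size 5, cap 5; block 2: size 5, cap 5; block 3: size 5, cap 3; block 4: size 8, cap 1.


Rank of a partition matroid = sum of min(|Si|, ci) for each block.
= min(5,5) + min(5,5) + min(5,3) + min(8,1)
= 5 + 5 + 3 + 1
= 14.

14


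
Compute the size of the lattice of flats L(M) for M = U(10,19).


Flats of U(10,19): every subset of size < 10 is a flat, plus E itself.
Count = C(19,0) + C(19,1) + C(19,2) + C(19,3) + C(19,4) + C(19,5) + C(19,6) + C(19,7) + C(19,8) + C(19,9) + 1
     = 1 + 19 + 171 + 969 + 3876 + 11628 + 27132 + 50388 + 75582 + 92378 + 1
     = 262145.

262145


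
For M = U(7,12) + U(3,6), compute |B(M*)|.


(M1+M2)* = M1* + M2*.
M1* = U(5,12), bases: C(12,5) = 792.
M2* = U(3,6), bases: C(6,3) = 20.
|B(M*)| = 792 * 20 = 15840.

15840


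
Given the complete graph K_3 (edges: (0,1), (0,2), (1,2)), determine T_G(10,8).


T(K_3; x,y) = x^2 + x + y.
T(10,8) = 100 + 10 + 8 = 118.

118


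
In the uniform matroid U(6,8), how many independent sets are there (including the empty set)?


Independent sets of U(6,8) are all subsets of size <= 6.
Count = (8 choose 0) + (8 choose 1) + (8 choose 2) + (8 choose 3) + (8 choose 4) + (8 choose 5) + (8 choose 6)
     = 1 + 8 + 28 + 56 + 70 + 56 + 28
     = 247.

247


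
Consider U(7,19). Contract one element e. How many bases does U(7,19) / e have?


Contracting e from U(7,19) gives U(6,18).
Bases of U(6,18) = C(18,6) = 18! / (6! * 12!) = 18564.

18564


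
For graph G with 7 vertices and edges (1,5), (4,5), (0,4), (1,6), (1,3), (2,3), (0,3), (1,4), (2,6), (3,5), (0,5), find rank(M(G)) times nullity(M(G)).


r(M) = |V| - c = 7 - 1 = 6.
nullity = |E| - r(M) = 11 - 6 = 5.
Product = 6 * 5 = 30.

30


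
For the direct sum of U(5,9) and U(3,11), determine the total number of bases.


Bases of a direct sum M1 + M2: |B| = |B(M1)| * |B(M2)|.
|B(U(5,9))| = C(9,5) = 126.
|B(U(3,11))| = C(11,3) = 165.
Total bases = 126 * 165 = 20790.

20790


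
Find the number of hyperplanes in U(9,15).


Hyperplanes of U(9,15) are flats of rank 8.
In a uniform matroid, these are exactly the (8)-element subsets.
Count = C(15,8) = 15! / (8! * 7!) = 6435.

6435


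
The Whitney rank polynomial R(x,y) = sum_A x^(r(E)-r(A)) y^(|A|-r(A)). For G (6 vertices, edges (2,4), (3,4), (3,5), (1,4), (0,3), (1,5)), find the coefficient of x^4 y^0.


R(x,y) = sum over A in 2^E of x^(r(E)-r(A)) * y^(|A|-r(A)).
G has 6 vertices, 6 edges. r(E) = 5.
Enumerate all 2^6 = 64 subsets.
Count subsets with r(E)-r(A)=4 and |A|-r(A)=0: 6.

6


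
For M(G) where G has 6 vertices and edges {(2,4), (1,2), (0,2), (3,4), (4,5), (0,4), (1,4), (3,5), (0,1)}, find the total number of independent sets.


An independent set in a graphic matroid is an acyclic edge subset.
G has 6 vertices and 9 edges.
Enumerate all 2^9 = 512 subsets, checking for acyclicity.
Total independent sets = 266.

266


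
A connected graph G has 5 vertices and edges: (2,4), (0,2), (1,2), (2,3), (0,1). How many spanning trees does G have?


By Kirchhoff's matrix tree theorem, the number of spanning trees equals
the determinant of any cofactor of the Laplacian matrix L.
G has 5 vertices and 5 edges.
Computing the (4 x 4) cofactor determinant gives 3.

3


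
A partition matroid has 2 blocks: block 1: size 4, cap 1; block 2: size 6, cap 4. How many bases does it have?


A basis picks exactly ci elements from block i.
Number of bases = product of C(|Si|, ci).
= C(4,1) * C(6,4)
= 4 * 15
= 60.

60


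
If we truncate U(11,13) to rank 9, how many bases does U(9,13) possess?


Truncating U(11,13) to rank 9 gives U(9,13).
Bases of U(9,13) are all 9-element subsets of 13 elements.
Number of bases = C(13,9) = 13! / (9! * 4!) = 715.

715


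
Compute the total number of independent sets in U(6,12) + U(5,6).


For a direct sum, |I(M1+M2)| = |I(M1)| * |I(M2)|.
|I(U(6,12))| = sum C(12,k) for k=0..6 = 2510.
|I(U(5,6))| = sum C(6,k) for k=0..5 = 63.
Total = 2510 * 63 = 158130.

158130


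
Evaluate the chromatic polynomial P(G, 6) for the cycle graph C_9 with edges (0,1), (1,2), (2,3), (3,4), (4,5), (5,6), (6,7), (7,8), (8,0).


P(C_9, k) = (k-1)^9 + (-1)^9*(k-1).
P(6) = (5)^9 - 5
= 1953125 - 5 = 1953120.

1953120


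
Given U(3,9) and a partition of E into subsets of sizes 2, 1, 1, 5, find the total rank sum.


r(Ai) = min(|Ai|, 3) for each part.
Sum = min(2,3) + min(1,3) + min(1,3) + min(5,3)
    = 2 + 1 + 1 + 3
    = 7.

7


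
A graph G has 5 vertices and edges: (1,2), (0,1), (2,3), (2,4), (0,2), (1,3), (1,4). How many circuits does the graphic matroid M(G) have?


A circuit in a graphic matroid = edge set of a simple cycle.
G has 5 vertices and 7 edges.
Enumerating all minimal edge subsets forming cycles...
Total circuits found: 6.

6


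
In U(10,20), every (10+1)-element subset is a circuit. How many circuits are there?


In U(10,20), circuits are the (11)-element subsets.
Any set of 11 elements is dependent, and removing any one element gives
an independent set of size 10, so it is a minimal dependent set.
Number of circuits = C(20,11) = 20! / (11! * 9!) = 167960.

167960


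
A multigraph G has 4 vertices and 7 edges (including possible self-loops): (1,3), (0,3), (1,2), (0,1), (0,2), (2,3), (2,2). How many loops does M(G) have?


In a graphic matroid, a loop is a self-loop edge (u,u) with rank 0.
Examining all 7 edges for self-loops...
Self-loops found: (2,2)
Number of loops = 1.

1


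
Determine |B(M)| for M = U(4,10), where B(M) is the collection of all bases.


Bases of U(4,10) are all 4-element subsets of the 10-element ground set.
Number of bases = C(10,4).
C(10,4) = 10! / (4! * 6!) = 210.

210


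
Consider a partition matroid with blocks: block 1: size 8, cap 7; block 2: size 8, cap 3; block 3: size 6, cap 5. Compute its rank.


Rank of a partition matroid = sum of min(|Si|, ci) for each block.
= min(8,7) + min(8,3) + min(6,5)
= 7 + 3 + 5
= 15.

15


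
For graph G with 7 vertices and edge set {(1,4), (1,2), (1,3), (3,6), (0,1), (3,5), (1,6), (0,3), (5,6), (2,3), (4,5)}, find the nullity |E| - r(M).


Cycle rank (nullity) = |E| - r(M) = |E| - (|V| - c).
|E| = 11, |V| = 7, c = 1.
Nullity = 11 - (7 - 1) = 11 - 6 = 5.

5


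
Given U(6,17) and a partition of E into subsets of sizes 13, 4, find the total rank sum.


r(Ai) = min(|Ai|, 6) for each part.
Sum = min(13,6) + min(4,6)
    = 6 + 4
    = 10.

10


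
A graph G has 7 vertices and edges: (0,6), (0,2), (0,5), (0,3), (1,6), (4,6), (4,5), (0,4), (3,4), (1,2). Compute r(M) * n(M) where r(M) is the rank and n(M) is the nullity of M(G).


r(M) = |V| - c = 7 - 1 = 6.
nullity = |E| - r(M) = 10 - 6 = 4.
Product = 6 * 4 = 24.

24


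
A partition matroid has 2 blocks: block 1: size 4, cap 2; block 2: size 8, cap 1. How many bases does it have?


A basis picks exactly ci elements from block i.
Number of bases = product of C(|Si|, ci).
= C(4,2) * C(8,1)
= 6 * 8
= 48.

48


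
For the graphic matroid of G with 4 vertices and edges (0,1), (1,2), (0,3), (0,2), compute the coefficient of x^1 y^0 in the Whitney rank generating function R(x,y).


R(x,y) = sum over A in 2^E of x^(r(E)-r(A)) * y^(|A|-r(A)).
G has 4 vertices, 4 edges. r(E) = 3.
Enumerate all 2^4 = 16 subsets.
Count subsets with r(E)-r(A)=1 and |A|-r(A)=0: 6.

6


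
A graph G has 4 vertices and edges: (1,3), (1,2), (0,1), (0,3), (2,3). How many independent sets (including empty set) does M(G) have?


An independent set in a graphic matroid is an acyclic edge subset.
G has 4 vertices and 5 edges.
Enumerate all 2^5 = 32 subsets, checking for acyclicity.
Total independent sets = 24.

24


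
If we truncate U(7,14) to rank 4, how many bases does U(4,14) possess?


Truncating U(7,14) to rank 4 gives U(4,14).
Bases of U(4,14) are all 4-element subsets of 14 elements.
Number of bases = (14 choose 4) = 1001.

1001


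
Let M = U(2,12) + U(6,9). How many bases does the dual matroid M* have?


(M1+M2)* = M1* + M2*.
M1* = U(10,12), bases: C(12,10) = 66.
M2* = U(3,9), bases: C(9,3) = 84.
|B(M*)| = 66 * 84 = 5544.

5544


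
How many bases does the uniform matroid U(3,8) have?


Bases of U(3,8) are all 3-element subsets of the 8-element ground set.
Number of bases = C(8,3).
(8 choose 3) = 56.

56


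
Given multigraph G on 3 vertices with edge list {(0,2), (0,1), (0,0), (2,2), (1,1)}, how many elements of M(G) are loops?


In a graphic matroid, a loop is a self-loop edge (u,u) with rank 0.
Examining all 5 edges for self-loops...
Self-loops found: (0,0), (2,2), (1,1)
Number of loops = 3.

3


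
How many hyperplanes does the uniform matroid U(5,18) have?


Hyperplanes of U(5,18) are flats of rank 4.
In a uniform matroid, these are exactly the (4)-element subsets.
Count = C(18,4) = 18! / (4! * 14!) = 3060.

3060


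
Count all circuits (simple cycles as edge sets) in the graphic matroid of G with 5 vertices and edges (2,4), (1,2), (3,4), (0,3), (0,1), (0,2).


A circuit in a graphic matroid = edge set of a simple cycle.
G has 5 vertices and 6 edges.
Enumerating all minimal edge subsets forming cycles...
Total circuits found: 3.

3


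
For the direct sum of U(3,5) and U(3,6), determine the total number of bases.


Bases of a direct sum M1 + M2: |B| = |B(M1)| * |B(M2)|.
|B(U(3,5))| = C(5,3) = 10.
|B(U(3,6))| = C(6,3) = 20.
Total bases = 10 * 20 = 200.

200


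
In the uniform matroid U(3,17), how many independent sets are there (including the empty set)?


Independent sets of U(3,17) are all subsets of size <= 3.
Count = (17 choose 0) + (17 choose 1) + (17 choose 2) + (17 choose 3)
     = 1 + 17 + 136 + 680
     = 834.

834


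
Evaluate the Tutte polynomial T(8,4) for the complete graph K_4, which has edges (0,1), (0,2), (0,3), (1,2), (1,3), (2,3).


T(K_4; x,y) = x^3 + 3x^2 + 4xy + 2x + y^3 + 3y^2 + 2y.
Substituting x=8, y=4:
= 512 + 192 + 128 + 16 + 64 + 48 + 8
= 968.

968


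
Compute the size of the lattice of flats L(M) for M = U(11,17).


Flats of U(11,17): every subset of size < 11 is a flat, plus E itself.
Count = (17 choose 0) + (17 choose 1) + (17 choose 2) + (17 choose 3) + (17 choose 4) + (17 choose 5) + (17 choose 6) + (17 choose 7) + (17 choose 8) + (17 choose 9) + (17 choose 10) + 1
     = 1 + 17 + 136 + 680 + 2380 + 6188 + 12376 + 19448 + 24310 + 24310 + 19448 + 1
     = 109295.

109295


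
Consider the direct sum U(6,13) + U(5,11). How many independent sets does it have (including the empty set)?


For a direct sum, |I(M1+M2)| = |I(M1)| * |I(M2)|.
|I(U(6,13))| = sum C(13,k) for k=0..6 = 4096.
|I(U(5,11))| = sum C(11,k) for k=0..5 = 1024.
Total = 4096 * 1024 = 4194304.

4194304


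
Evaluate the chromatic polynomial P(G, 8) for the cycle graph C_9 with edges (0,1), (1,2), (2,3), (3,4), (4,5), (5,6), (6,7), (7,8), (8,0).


P(C_9, k) = (k-1)^9 + (-1)^9*(k-1).
P(8) = (7)^9 - 7
= 40353607 - 7 = 40353600.

40353600


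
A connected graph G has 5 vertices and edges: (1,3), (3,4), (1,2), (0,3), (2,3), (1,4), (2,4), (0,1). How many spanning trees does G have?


By Kirchhoff's matrix tree theorem, the number of spanning trees equals
the determinant of any cofactor of the Laplacian matrix L.
G has 5 vertices and 8 edges.
Computing the (4 x 4) cofactor determinant gives 40.

40


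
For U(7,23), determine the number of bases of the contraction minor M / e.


Contracting e from U(7,23) gives U(6,22).
Bases of U(6,22) = (22 choose 6) = 74613.

74613


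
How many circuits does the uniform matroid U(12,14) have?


In U(12,14), circuits are the (13)-element subsets.
Any set of 13 elements is dependent, and removing any one element gives
an independent set of size 12, so it is a minimal dependent set.
Number of circuits = C(14,13) = 14! / (13! * 1!) = 14.

14
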